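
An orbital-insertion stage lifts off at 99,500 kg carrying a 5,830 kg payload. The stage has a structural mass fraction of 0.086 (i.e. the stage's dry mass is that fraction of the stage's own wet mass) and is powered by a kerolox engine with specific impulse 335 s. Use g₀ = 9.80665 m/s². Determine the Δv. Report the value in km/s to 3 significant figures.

Δv ≈ 6.47 km/s

Stage wet mass = m₀ − payload = 99,500 − 5,830 = 93,670 kg.
Stage dry mass = ε × stage wet mass = 0.086 × 93,670 = 8,055.62 kg.
Burnout mass m_f = stage dry + payload = 8,055.62 + 5,830 = 13,885.62 kg.
v_e = Isp · g₀ = 335 × 9.80665 = 3285.2 m/s.
By the Tsiolkovsky rocket equation, Δv = v_e · ln(99,500/13,885.62) = 3285.2 × ln(7.166) = 3285.2 × 1.9693 ≈ 6470 m/s.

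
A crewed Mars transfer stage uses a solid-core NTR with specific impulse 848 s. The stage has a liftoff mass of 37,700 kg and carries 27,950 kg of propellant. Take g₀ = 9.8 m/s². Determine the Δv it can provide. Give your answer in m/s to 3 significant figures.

Δv ≈ 11200 m/s

v_e = Isp · g₀ = 848 × 9.8 = 8310.4 m/s.
m_f = m₀ − m_prop = 37,700 − 27,950 = 9,750 kg.
Δv = v_e · ln(m₀/m_f) = 8310.4 × ln(3.867) = 8310.4 × 1.3524 ≈ 11238.9 m/s.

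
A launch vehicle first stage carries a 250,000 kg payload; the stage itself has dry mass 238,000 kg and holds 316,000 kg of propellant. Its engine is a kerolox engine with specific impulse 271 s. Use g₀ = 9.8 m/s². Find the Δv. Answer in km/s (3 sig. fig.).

v_e = Isp · g₀ = 271 × 9.8 = 2655.8 m/s.
m₀ = payload + dry + propellant = 250,000 + 238,000 + 316,000 = 804,000 kg.
m_f = payload + dry = 250,000 + 238,000 = 488,000 kg.
Δv = v_e · ln(m₀/m_f) = 2655.8 × ln(1.648) = 2655.8 × 0.4993 ≈ 1326.0 m/s.

Δv ≈ 1.33 km/s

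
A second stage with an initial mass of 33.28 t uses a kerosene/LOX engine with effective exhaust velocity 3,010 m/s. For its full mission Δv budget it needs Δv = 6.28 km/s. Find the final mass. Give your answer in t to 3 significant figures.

Rocket equation: m₀/m_f = exp(Δv / v_e) = exp(6280 / 3010.0) = exp(2.0864) = 8.0557.
m_f = m₀ / 8.0557 = 33.28 / 8.0557 = 4.13124 t.

final mass ≈ 4.13 t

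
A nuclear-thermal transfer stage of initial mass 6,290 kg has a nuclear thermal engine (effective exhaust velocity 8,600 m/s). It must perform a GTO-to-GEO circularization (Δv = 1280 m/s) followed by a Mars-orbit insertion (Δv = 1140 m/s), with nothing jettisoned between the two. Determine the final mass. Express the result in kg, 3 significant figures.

final mass ≈ 4750 kg

After the first burn: m = 6290 × exp(−1280/8600.0) = 6290 × 0.86171 = 5,420.16 kg.
After the second burn: m = 5,420.16 × exp(−1140/8600.0) = 5,420.16 × 0.87585 = 4,747.25 kg.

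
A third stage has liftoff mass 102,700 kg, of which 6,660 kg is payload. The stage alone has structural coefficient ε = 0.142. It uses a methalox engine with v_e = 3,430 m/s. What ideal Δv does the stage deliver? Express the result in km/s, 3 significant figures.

Δv ≈ 5.56 km/s

Stage wet mass = m₀ − payload = 102,700 − 6,660 = 96,040 kg.
Stage dry mass = ε × stage wet mass = 0.142 × 96,040 = 13,637.7 kg.
Burnout mass m_f = stage dry + payload = 13,637.7 + 6,660 = 20,297.7 kg.
By the Tsiolkovsky rocket equation, Δv = v_e · ln(102,700/20,297.7) = 3430.0 × ln(5.06) = 3430.0 × 1.6213 ≈ 5561 m/s.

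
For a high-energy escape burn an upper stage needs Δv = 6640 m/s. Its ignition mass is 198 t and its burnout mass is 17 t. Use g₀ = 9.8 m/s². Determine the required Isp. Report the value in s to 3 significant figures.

ln(m₀/m_f) = ln(198000/17000) = ln(11.65) = 2.4551.
Rocket equation: v_e = Δv / ln(m₀/m_f) = 6640 / 2.4551 = 2704.6 m/s.
Isp = v_e / g₀ = 2704.6 / 9.8 = 276.0 s.

Isp ≈ 276 s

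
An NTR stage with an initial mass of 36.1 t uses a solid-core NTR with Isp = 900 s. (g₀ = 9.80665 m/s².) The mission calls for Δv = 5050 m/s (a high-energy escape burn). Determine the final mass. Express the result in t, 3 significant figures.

final mass ≈ 20.4 t

v_e = Isp · g₀ = 900 × 9.80665 = 8826.0 m/s.
Using Δv = v_e ln(m₀/m_f): m₀/m_f = exp(Δv / v_e) = exp(5050 / 8826.0) = exp(0.5722) = 1.7721.
m_f = m₀ / 1.7721 = 36.1 / 1.7721 = 20.3713 t.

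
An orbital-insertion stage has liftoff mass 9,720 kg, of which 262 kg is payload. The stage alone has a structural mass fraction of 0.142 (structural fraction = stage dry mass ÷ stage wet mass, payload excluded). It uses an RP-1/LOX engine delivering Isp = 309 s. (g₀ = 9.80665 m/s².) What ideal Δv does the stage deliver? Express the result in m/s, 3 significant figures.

Stage wet mass = m₀ − payload = 9,720 − 262 = 9,458 kg.
Stage dry mass = ε × stage wet mass = 0.142 × 9,458 = 1,343.04 kg.
Burnout mass m_f = stage dry + payload = 1,343.04 + 262 = 1,605.04 kg.
v_e = Isp · g₀ = 309 × 9.80665 = 3030.3 m/s.
Δv = v_e · ln(9,720/1,605.04) = 3030.3 × ln(6.056) = 3030.3 × 1.8010 ≈ 5458 m/s.

Δv ≈ 5460 m/s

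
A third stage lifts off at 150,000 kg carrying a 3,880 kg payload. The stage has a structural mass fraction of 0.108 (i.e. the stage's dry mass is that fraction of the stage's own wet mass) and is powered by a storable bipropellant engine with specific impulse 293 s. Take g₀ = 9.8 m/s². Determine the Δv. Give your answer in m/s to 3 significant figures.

Stage wet mass = m₀ − payload = 150,000 − 3,880 = 146,120 kg.
Stage dry mass = ε × stage wet mass = 0.108 × 146,120 = 15,781 kg.
Burnout mass m_f = stage dry + payload = 15,781 + 3,880 = 19,661 kg.
v_e = Isp · g₀ = 293 × 9.8 = 2871.4 m/s.
From the ideal rocket equation, Δv = v_e · ln(150,000/19,661) = 2871.4 × ln(7.629) = 2871.4 × 2.0320 ≈ 5835 m/s.

Δv ≈ 5830 m/s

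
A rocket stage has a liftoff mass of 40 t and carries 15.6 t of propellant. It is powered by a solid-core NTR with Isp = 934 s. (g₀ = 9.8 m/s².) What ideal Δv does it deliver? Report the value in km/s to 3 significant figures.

v_e = Isp · g₀ = 934 × 9.8 = 9153.2 m/s.
m_f = m₀ − m_prop = 40 − 15.6 = 24.4 t.
Δv = v_e · ln(m₀/m_f) = 9153.2 × ln(1.639) = 9153.2 × 0.4943 ≈ 4524.4 m/s.

Δv ≈ 4.52 km/s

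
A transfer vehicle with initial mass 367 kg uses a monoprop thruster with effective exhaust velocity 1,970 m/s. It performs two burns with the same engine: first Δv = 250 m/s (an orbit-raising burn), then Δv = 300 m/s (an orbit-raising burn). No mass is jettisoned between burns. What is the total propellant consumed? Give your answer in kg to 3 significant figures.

total propellant consumed ≈ 89.4 kg

After the first burn: m = 367 × exp(−250/1970.0) = 367 × 0.88082 = 323.261 kg.
After the second burn: m = 323.261 × exp(−300/1970.0) = 323.261 × 0.85874 = 277.597 kg.
Total propellant = m₀ − m_final = 367 − 277.597 = 89.403 kg.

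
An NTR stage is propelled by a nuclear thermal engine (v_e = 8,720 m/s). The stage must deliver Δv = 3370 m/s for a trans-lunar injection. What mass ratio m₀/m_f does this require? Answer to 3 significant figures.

mass ratio ≈ 1.47

Rocket equation: m₀/m_f = exp(Δv / v_e) = exp(3370 / 8720.0) = exp(0.3865) = 1.4718.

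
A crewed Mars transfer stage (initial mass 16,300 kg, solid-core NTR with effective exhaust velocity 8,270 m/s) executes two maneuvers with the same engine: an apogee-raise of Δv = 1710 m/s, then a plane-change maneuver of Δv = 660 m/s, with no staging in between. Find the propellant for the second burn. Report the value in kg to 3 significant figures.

After the first burn: m = 16300 × exp(−1710/8270.0) = 16300 × 0.81321 = 13,255.3 kg.
After the second burn: m = 13,255.3 × exp(−660/8270.0) = 13,255.3 × 0.92329 = 12,238.5 kg.
Second-burn propellant = 13,255.3 − 12,238.5 = 1,016.8 kg.

propellant for the second burn ≈ 1020 kg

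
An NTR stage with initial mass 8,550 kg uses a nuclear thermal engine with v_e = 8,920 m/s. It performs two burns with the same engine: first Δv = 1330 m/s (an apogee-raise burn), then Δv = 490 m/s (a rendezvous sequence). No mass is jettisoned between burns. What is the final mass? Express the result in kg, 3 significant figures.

After the first burn: m = 8550 × exp(−1330/8920.0) = 8550 × 0.86148 = 7,365.65 kg.
After the second burn: m = 7,365.65 × exp(−490/8920.0) = 7,365.65 × 0.94655 = 6,971.96 kg.

final mass ≈ 6970 kg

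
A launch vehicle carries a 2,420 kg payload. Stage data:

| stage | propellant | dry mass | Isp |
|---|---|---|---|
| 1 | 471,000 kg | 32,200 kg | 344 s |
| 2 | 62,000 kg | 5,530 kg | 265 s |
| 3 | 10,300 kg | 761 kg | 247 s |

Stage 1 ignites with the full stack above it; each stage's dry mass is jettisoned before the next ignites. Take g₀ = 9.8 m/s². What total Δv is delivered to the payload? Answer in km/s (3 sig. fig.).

Δv ≈ 12.8 km/s

Ignition mass of stage 1 = 471,000+32,200 + 62,000+5,530 + 10,300+761 + 2,420 = 584,211 kg.
Stage 1: m₀ = 584,211 kg, m_f = 584,211 − 471,000 = 113,211 kg; Δv = 344×9.8×ln(5.16) = 3371.2×1.6410 ≈ 5532 m/s.
Stage 2: m₀ = 81,011 kg, m_f = 81,011 − 62,000 = 19,011 kg; Δv = 265×9.8×ln(4.261) = 2597.0×1.4496 ≈ 3765 m/s.
Stage 3: m₀ = 13,481 kg, m_f = 13,481 − 10,300 = 3,181 kg; Δv = 247×9.8×ln(4.238) = 2420.6×1.4441 ≈ 3496 m/s.
Total Δv = 5532 + 3765 + 3496 = 12793 m/s.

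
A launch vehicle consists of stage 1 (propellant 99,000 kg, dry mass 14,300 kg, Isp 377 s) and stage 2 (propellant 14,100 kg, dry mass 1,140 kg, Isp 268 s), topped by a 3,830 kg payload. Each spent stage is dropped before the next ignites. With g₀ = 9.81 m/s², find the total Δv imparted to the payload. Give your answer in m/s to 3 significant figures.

Ignition mass of stage 1 = 99,000+14,300 + 14,100+1,140 + 3,830 = 132,370 kg.
Stage 1: m₀ = 132,370 kg, m_f = 132,370 − 99,000 = 33,370 kg; Δv = 377×9.81×ln(3.967) = 3698.4×1.3779 ≈ 5096 m/s.
Stage 2: m₀ = 19,070 kg, m_f = 19,070 − 14,100 = 4,970 kg; Δv = 268×9.81×ln(3.837) = 2629.1×1.3447 ≈ 3535 m/s.
Total Δv = 5096 + 3535 = 8631 m/s.

Δv ≈ 8630 m/s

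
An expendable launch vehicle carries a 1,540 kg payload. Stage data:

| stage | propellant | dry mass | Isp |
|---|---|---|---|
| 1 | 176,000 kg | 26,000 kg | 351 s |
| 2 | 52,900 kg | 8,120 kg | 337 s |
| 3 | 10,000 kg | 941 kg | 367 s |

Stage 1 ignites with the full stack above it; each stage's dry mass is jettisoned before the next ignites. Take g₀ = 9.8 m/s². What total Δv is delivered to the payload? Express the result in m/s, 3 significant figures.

Δv ≈ 13500 m/s

Ignition mass of stage 1 = 176,000+26,000 + 52,900+8,120 + 10,000+941 + 1,540 = 275,501 kg.
Stage 1: m₀ = 275,501 kg, m_f = 275,501 − 176,000 = 99,501 kg; Δv = 351×9.8×ln(2.769) = 3439.8×1.0184 ≈ 3503 m/s.
Stage 2: m₀ = 73,501 kg, m_f = 73,501 − 52,900 = 20,601 kg; Δv = 337×9.8×ln(3.568) = 3302.6×1.2720 ≈ 4201 m/s.
Stage 3: m₀ = 12,481 kg, m_f = 12,481 − 10,000 = 2,481 kg; Δv = 367×9.8×ln(5.031) = 3596.6×1.6155 ≈ 5810 m/s.
Total Δv = 3503 + 4201 + 5810 = 13514 m/s.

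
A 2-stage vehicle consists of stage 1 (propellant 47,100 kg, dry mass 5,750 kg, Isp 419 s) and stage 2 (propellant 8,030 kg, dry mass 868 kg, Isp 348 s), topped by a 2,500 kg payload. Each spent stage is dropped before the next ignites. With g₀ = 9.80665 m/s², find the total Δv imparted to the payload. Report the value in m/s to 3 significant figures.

Δv ≈ 9590 m/s

Ignition mass of stage 1 = 47,100+5,750 + 8,030+868 + 2,500 = 64,248 kg.
Stage 1: m₀ = 64,248 kg, m_f = 64,248 − 47,100 = 17,148 kg; Δv = 419×9.80665×ln(3.747) = 4109.0×1.3209 ≈ 5427 m/s.
Stage 2: m₀ = 11,398 kg, m_f = 11,398 − 8,030 = 3,368 kg; Δv = 348×9.80665×ln(3.384) = 3412.7×1.2191 ≈ 4161 m/s.
Total Δv = 5427 + 4161 = 9588 m/s.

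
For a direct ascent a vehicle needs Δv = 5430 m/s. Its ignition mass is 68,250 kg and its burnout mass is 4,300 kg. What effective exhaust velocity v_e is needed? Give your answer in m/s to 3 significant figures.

ln(m₀/m_f) = ln(68250/4300) = ln(15.87) = 2.7646.
By the Tsiolkovsky rocket equation, v_e = Δv / ln(m₀/m_f) = 5430 / 2.7646 = 1964.1 m/s.

v_e ≈ 1960 m/s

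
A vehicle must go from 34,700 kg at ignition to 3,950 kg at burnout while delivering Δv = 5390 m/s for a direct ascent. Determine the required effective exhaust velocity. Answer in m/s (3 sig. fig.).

ln(m₀/m_f) = ln(34700/3950) = ln(8.785) = 2.1730.
By the Tsiolkovsky rocket equation, v_e = Δv / ln(m₀/m_f) = 5390 / 2.1730 = 2480.4 m/s.

v_e ≈ 2480 m/s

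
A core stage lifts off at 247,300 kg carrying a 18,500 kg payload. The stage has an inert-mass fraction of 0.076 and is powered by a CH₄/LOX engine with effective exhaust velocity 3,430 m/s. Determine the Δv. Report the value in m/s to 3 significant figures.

Δv ≈ 6620 m/s

Stage wet mass = m₀ − payload = 247,300 − 18,500 = 228,800 kg.
Stage dry mass = ε × stage wet mass = 0.076 × 228,800 = 17,388.8 kg.
Burnout mass m_f = stage dry + payload = 17,388.8 + 18,500 = 35,888.8 kg.
Δv = v_e · ln(247,300/35,888.8) = 3430.0 × ln(6.891) = 3430.0 × 1.9302 ≈ 6621 m/s.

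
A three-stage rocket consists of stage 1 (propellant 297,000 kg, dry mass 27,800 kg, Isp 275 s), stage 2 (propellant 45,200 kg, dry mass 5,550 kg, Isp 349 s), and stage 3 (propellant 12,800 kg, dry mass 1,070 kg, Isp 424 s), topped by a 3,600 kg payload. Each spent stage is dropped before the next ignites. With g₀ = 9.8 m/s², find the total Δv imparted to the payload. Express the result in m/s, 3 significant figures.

Δv ≈ 13000 m/s

Ignition mass of stage 1 = 297,000+27,800 + 45,200+5,550 + 12,800+1,070 + 3,600 = 393,020 kg.
Stage 1: m₀ = 393,020 kg, m_f = 393,020 − 297,000 = 96,020 kg; Δv = 275×9.8×ln(4.093) = 2695.0×1.4093 ≈ 3798 m/s.
Stage 2: m₀ = 68,220 kg, m_f = 68,220 − 45,200 = 23,020 kg; Δv = 349×9.8×ln(2.964) = 3420.2×1.0864 ≈ 3716 m/s.
Stage 3: m₀ = 17,470 kg, m_f = 17,470 − 12,800 = 4,670 kg; Δv = 424×9.8×ln(3.741) = 4155.2×1.3193 ≈ 5482 m/s.
Total Δv = 3798 + 3716 + 5482 = 12996 m/s.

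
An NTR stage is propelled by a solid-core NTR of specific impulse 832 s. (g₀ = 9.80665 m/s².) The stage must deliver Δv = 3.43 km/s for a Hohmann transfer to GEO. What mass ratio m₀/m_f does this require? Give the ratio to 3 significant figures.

mass ratio ≈ 1.52

v_e = Isp · g₀ = 832 × 9.80665 = 8159.1 m/s.
m₀/m_f = exp(Δv / v_e) = exp(3430 / 8159.1) = exp(0.4204) = 1.5226.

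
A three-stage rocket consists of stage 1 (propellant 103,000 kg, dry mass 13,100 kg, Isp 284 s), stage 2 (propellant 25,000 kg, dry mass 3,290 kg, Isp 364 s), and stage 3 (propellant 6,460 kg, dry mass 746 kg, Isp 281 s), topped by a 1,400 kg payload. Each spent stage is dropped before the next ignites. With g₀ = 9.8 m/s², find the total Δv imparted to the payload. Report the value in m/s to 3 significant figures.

Δv ≈ 11000 m/s

Ignition mass of stage 1 = 103,000+13,100 + 25,000+3,290 + 6,460+746 + 1,400 = 152,996 kg.
Stage 1: m₀ = 152,996 kg, m_f = 152,996 − 103,000 = 49,996 kg; Δv = 284×9.8×ln(3.06) = 2783.2×1.1185 ≈ 3113 m/s.
Stage 2: m₀ = 36,896 kg, m_f = 36,896 − 25,000 = 11,896 kg; Δv = 364×9.8×ln(3.102) = 3567.2×1.1319 ≈ 4038 m/s.
Stage 3: m₀ = 8,606 kg, m_f = 8,606 − 6,460 = 2,146 kg; Δv = 281×9.8×ln(4.01) = 2753.8×1.3889 ≈ 3825 m/s.
Total Δv = 3113 + 4038 + 3825 = 10976 m/s.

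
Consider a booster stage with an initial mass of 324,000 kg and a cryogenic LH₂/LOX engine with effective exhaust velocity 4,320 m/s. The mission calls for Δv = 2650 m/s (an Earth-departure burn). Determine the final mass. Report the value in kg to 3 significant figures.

final mass ≈ 175000 kg

Using Δv = v_e ln(m₀/m_f): m₀/m_f = exp(Δv / v_e) = exp(2650 / 4320.0) = exp(0.6134) = 1.8467.
m_f = m₀ / 1.8467 = 324,000 / 1.8467 = 175,448 kg.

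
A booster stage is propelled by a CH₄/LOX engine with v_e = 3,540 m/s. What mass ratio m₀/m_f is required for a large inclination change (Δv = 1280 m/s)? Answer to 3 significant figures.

mass ratio ≈ 1.44

m₀/m_f = exp(Δv / v_e) = exp(1280 / 3540.0) = exp(0.3616) = 1.4356.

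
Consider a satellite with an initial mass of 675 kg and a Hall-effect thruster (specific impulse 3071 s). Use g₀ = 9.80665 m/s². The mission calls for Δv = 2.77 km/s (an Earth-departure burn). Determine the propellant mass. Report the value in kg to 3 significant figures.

v_e = Isp · g₀ = 3071 × 9.80665 = 30116.2 m/s.
m₀/m_f = exp(Δv / v_e) = exp(2770 / 30116.2) = exp(0.0920) = 1.0963.
m_f = 675 / 1.0963 = 615.707 kg, so propellant = m₀ − m_f = 675 − 615.707 = 59.293 kg.

propellant mass ≈ 59.3 kg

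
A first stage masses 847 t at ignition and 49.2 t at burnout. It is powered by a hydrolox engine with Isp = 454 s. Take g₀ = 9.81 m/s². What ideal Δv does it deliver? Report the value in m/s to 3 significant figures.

v_e = Isp · g₀ = 454 × 9.81 = 4453.7 m/s.
Δv = v_e · ln(m₀/m_f) = 4453.7 × ln(17.22) = 4453.7 × 2.8458 ≈ 12674.5 m/s.

Δv ≈ 12700 m/s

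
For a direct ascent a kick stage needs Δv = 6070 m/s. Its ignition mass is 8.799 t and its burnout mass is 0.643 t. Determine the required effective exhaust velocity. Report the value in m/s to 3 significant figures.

v_e ≈ 2320 m/s

ln(m₀/m_f) = ln(8799/643) = ln(13.68) = 2.6162.
v_e = Δv / ln(m₀/m_f) = 6070 / 2.6162 = 2320.1 m/s.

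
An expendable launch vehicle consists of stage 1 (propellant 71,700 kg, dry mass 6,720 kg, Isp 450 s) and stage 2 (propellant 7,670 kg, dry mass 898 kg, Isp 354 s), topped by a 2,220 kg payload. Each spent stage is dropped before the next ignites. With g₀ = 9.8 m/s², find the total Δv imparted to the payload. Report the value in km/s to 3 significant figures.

Δv ≈ 11.5 km/s

Ignition mass of stage 1 = 71,700+6,720 + 7,670+898 + 2,220 = 89,208 kg.
Stage 1: m₀ = 89,208 kg, m_f = 89,208 − 71,700 = 17,508 kg; Δv = 450×9.8×ln(5.095) = 4410.0×1.6283 ≈ 7181 m/s.
Stage 2: m₀ = 10,788 kg, m_f = 10,788 − 7,670 = 3,118 kg; Δv = 354×9.8×ln(3.46) = 3469.2×1.2412 ≈ 4306 m/s.
Total Δv = 7181 + 4306 = 11487 m/s.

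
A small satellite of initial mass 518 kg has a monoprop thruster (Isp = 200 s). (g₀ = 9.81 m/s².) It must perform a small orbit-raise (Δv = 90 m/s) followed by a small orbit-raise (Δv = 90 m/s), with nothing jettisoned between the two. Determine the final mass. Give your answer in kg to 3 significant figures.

final mass ≈ 473 kg

v_e = Isp · g₀ = 200 × 9.81 = 1962.0 m/s.
After the first burn: m = 518 × exp(−90/1962.0) = 518 × 0.95516 = 494.773 kg.
After the second burn: m = 494.773 × exp(−90/1962.0) = 494.773 × 0.95516 = 472.587 kg.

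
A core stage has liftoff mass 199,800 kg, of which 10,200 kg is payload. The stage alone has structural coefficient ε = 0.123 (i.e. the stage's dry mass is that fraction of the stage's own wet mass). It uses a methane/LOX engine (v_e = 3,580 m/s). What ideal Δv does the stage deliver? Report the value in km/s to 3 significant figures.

Stage wet mass = m₀ − payload = 199,800 − 10,200 = 189,600 kg.
Stage dry mass = ε × stage wet mass = 0.123 × 189,600 = 23,320.8 kg.
Burnout mass m_f = stage dry + payload = 23,320.8 + 10,200 = 33,520.8 kg.
From the ideal rocket equation, Δv = v_e · ln(199,800/33,520.8) = 3580.0 × ln(5.96) = 3580.0 × 1.7852 ≈ 6391 m/s.

Δv ≈ 6.39 km/s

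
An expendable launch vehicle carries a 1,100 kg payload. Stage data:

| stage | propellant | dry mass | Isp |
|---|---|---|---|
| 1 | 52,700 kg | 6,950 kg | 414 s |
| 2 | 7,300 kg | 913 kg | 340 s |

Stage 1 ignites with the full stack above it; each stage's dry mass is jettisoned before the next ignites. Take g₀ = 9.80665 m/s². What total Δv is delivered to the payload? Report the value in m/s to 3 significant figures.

Ignition mass of stage 1 = 52,700+6,950 + 7,300+913 + 1,100 = 68,963 kg.
Stage 1: m₀ = 68,963 kg, m_f = 68,963 − 52,700 = 16,263 kg; Δv = 414×9.80665×ln(4.24) = 4060.0×1.4447 ≈ 5865 m/s.
Stage 2: m₀ = 9,313 kg, m_f = 9,313 − 7,300 = 2,013 kg; Δv = 340×9.80665×ln(4.626) = 3334.3×1.5318 ≈ 5107 m/s.
Total Δv = 5865 + 5107 = 10972 m/s.

Δv ≈ 11000 m/s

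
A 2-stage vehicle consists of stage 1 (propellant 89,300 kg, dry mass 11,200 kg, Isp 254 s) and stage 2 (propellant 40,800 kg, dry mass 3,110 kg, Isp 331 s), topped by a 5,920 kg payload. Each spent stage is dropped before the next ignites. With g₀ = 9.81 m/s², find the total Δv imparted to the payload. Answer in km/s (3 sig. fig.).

Δv ≈ 7.79 km/s

Ignition mass of stage 1 = 89,300+11,200 + 40,800+3,110 + 5,920 = 150,330 kg.
Stage 1: m₀ = 150,330 kg, m_f = 150,330 − 89,300 = 61,030 kg; Δv = 254×9.81×ln(2.463) = 2491.7×0.9015 ≈ 2246 m/s.
Stage 2: m₀ = 49,830 kg, m_f = 49,830 − 40,800 = 9,030 kg; Δv = 331×9.81×ln(5.518) = 3247.1×1.7081 ≈ 5546 m/s.
Total Δv = 2246 + 5546 = 7792 m/s.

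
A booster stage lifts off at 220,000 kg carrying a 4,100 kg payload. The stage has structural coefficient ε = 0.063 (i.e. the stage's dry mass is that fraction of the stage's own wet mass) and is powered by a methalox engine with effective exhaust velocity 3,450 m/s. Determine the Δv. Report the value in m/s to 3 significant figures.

Stage wet mass = m₀ − payload = 220,000 − 4,100 = 215,900 kg.
Stage dry mass = ε × stage wet mass = 0.063 × 215,900 = 13,601.7 kg.
Burnout mass m_f = stage dry + payload = 13,601.7 + 4,100 = 17,701.7 kg.
Rocket equation: Δv = v_e · ln(220,000/17,701.7) = 3450.0 × ln(12.43) = 3450.0 × 2.5200 ≈ 8694 m/s.

Δv ≈ 8690 m/s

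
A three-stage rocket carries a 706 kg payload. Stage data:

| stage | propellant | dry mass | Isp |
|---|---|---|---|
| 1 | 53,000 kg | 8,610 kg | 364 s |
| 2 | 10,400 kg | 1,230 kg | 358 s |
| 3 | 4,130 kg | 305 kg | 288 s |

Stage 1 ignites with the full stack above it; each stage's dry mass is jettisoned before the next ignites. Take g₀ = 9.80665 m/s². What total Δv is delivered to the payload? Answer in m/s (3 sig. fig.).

Ignition mass of stage 1 = 53,000+8,610 + 10,400+1,230 + 4,130+305 + 706 = 78,381 kg.
Stage 1: m₀ = 78,381 kg, m_f = 78,381 − 53,000 = 25,381 kg; Δv = 364×9.80665×ln(3.088) = 3569.6×1.1276 ≈ 4025 m/s.
Stage 2: m₀ = 16,771 kg, m_f = 16,771 − 10,400 = 6,371 kg; Δv = 358×9.80665×ln(2.632) = 3510.8×0.9679 ≈ 3398 m/s.
Stage 3: m₀ = 5,141 kg, m_f = 5,141 − 4,130 = 1,011 kg; Δv = 288×9.80665×ln(5.085) = 2824.3×1.6263 ≈ 4593 m/s.
Total Δv = 4025 + 3398 + 4593 = 12016 m/s.

Δv ≈ 12000 m/s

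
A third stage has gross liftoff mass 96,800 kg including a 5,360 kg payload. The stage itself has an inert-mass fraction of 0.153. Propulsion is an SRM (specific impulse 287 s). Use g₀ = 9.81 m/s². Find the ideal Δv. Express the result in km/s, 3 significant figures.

Stage wet mass = m₀ − payload = 96,800 − 5,360 = 91,440 kg.
Stage dry mass = ε × stage wet mass = 0.153 × 91,440 = 13,990.3 kg.
Burnout mass m_f = stage dry + payload = 13,990.3 + 5,360 = 19,350.3 kg.
v_e = Isp · g₀ = 287 × 9.81 = 2815.5 m/s.
Using Δv = v_e ln(m₀/m_f): Δv = v_e · ln(96,800/19,350.3) = 2815.5 × ln(5.003) = 2815.5 × 1.6099 ≈ 4533 m/s.

Δv ≈ 4.53 km/s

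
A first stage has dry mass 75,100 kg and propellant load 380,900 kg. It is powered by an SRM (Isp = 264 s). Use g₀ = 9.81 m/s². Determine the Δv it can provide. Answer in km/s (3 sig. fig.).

v_e = Isp · g₀ = 264 × 9.81 = 2589.8 m/s.
m₀ = m_dry + m_prop = 75,100 + 380,900 = 456,000 kg.
Δv = v_e · ln(m₀/m_f) = 2589.8 × ln(6.072) = 2589.8 × 1.8037 ≈ 4671.2 m/s.

Δv ≈ 4.67 km/s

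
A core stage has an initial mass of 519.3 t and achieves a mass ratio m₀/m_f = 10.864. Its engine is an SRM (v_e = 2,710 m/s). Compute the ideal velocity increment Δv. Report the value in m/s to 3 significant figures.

Δv ≈ 6460 m/s

Using Δv = v_e ln(m₀/m_f): Δv = v_e · ln(10.864) = 2710.0 × 2.3855 ≈ 6464.6 m/s.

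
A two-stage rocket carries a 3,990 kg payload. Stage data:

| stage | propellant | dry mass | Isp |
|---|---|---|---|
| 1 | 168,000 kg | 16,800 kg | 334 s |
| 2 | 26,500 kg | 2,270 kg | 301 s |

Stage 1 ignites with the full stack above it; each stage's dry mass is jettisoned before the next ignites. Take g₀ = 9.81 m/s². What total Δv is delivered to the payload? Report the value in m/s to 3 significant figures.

Ignition mass of stage 1 = 168,000+16,800 + 26,500+2,270 + 3,990 = 217,560 kg.
Stage 1: m₀ = 217,560 kg, m_f = 217,560 − 168,000 = 49,560 kg; Δv = 334×9.81×ln(4.39) = 3276.5×1.4793 ≈ 4847 m/s.
Stage 2: m₀ = 32,760 kg, m_f = 32,760 − 26,500 = 6,260 kg; Δv = 301×9.81×ln(5.233) = 2952.8×1.6550 ≈ 4887 m/s.
Total Δv = 4847 + 4887 = 9734 m/s.

Δv ≈ 9730 m/s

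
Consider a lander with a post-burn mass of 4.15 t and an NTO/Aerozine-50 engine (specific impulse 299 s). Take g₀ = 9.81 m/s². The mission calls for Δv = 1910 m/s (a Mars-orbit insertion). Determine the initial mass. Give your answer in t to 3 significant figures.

v_e = Isp · g₀ = 299 × 9.81 = 2933.2 m/s.
m₀/m_f = exp(Δv / v_e) = exp(1910 / 2933.2) = exp(0.6512) = 1.9178.
m₀ = m_f × 1.9178 = 4.15 × 1.9178 = 7.95887 t.

initial mass ≈ 7.96 t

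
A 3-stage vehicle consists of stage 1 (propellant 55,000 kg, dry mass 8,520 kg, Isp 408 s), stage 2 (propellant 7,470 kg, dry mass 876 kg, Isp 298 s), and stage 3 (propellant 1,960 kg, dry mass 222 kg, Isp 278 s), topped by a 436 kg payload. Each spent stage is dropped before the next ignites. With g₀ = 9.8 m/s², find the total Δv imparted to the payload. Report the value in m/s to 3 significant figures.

Δv ≈ 12500 m/s

Ignition mass of stage 1 = 55,000+8,520 + 7,470+876 + 1,960+222 + 436 = 74,484 kg.
Stage 1: m₀ = 74,484 kg, m_f = 74,484 − 55,000 = 19,484 kg; Δv = 408×9.8×ln(3.823) = 3998.4×1.3410 ≈ 5362 m/s.
Stage 2: m₀ = 10,964 kg, m_f = 10,964 − 7,470 = 3,494 kg; Δv = 298×9.8×ln(3.138) = 2920.4×1.1436 ≈ 3340 m/s.
Stage 3: m₀ = 2,618 kg, m_f = 2,618 − 1,960 = 658 kg; Δv = 278×9.8×ln(3.979) = 2724.4×1.3810 ≈ 3762 m/s.
Total Δv = 5362 + 3340 + 3762 = 12464 m/s.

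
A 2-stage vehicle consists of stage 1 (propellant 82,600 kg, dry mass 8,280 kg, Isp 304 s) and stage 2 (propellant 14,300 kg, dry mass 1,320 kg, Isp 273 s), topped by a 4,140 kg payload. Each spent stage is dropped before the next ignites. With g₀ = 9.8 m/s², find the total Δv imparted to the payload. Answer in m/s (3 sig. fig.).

Ignition mass of stage 1 = 82,600+8,280 + 14,300+1,320 + 4,140 = 110,640 kg.
Stage 1: m₀ = 110,640 kg, m_f = 110,640 − 82,600 = 28,040 kg; Δv = 304×9.8×ln(3.946) = 2979.2×1.3726 ≈ 4089 m/s.
Stage 2: m₀ = 19,760 kg, m_f = 19,760 − 14,300 = 5,460 kg; Δv = 273×9.8×ln(3.619) = 2675.4×1.2862 ≈ 3441 m/s.
Total Δv = 4089 + 3441 = 7530 m/s.

Δv ≈ 7530 m/s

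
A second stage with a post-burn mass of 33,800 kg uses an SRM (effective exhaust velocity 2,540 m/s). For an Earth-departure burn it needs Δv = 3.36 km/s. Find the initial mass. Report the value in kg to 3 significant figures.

m₀/m_f = exp(Δv / v_e) = exp(3360 / 2540.0) = exp(1.3228) = 3.7540.
m₀ = m_f × 3.7540 = 33,800 × 3.7540 = 126,885 kg.

initial mass ≈ 127000 kg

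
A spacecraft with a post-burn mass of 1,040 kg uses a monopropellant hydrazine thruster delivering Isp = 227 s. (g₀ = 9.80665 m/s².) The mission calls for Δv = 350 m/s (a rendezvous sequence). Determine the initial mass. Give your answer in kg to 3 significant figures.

initial mass ≈ 1220 kg

v_e = Isp · g₀ = 227 × 9.80665 = 2226.1 m/s.
m₀/m_f = exp(Δv / v_e) = exp(350 / 2226.1) = exp(0.1572) = 1.1703.
m₀ = m_f × 1.1703 = 1,040 × 1.1703 = 1,217.11 kg.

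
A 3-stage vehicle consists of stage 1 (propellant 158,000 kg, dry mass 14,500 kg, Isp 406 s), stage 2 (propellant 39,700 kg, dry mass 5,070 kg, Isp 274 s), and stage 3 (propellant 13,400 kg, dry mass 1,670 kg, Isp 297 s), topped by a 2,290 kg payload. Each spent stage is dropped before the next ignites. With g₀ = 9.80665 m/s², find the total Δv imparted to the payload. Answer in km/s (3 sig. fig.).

Δv ≈ 11.5 km/s

Ignition mass of stage 1 = 158,000+14,500 + 39,700+5,070 + 13,400+1,670 + 2,290 = 234,630 kg.
Stage 1: m₀ = 234,630 kg, m_f = 234,630 − 158,000 = 76,630 kg; Δv = 406×9.80665×ln(3.062) = 3981.5×1.1190 ≈ 4455 m/s.
Stage 2: m₀ = 62,130 kg, m_f = 62,130 − 39,700 = 22,430 kg; Δv = 274×9.80665×ln(2.77) = 2687.0×1.0188 ≈ 2738 m/s.
Stage 3: m₀ = 17,360 kg, m_f = 17,360 − 13,400 = 3,960 kg; Δv = 297×9.80665×ln(4.384) = 2912.6×1.4779 ≈ 4305 m/s.
Total Δv = 4455 + 2738 + 4305 = 11498 m/s.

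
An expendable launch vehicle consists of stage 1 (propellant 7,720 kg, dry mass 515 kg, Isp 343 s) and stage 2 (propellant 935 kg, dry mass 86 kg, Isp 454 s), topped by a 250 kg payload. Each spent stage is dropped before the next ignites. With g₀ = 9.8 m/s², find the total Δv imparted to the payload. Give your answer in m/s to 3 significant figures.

Δv ≈ 11500 m/s

Ignition mass of stage 1 = 7,720+515 + 935+86 + 250 = 9,506 kg.
Stage 1: m₀ = 9,506 kg, m_f = 9,506 − 7,720 = 1,786 kg; Δv = 343×9.8×ln(5.323) = 3361.4×1.6719 ≈ 5620 m/s.
Stage 2: m₀ = 1,271 kg, m_f = 1,271 − 935 = 336 kg; Δv = 454×9.8×ln(3.783) = 4449.2×1.3304 ≈ 5919 m/s.
Total Δv = 5620 + 5919 = 11539 m/s.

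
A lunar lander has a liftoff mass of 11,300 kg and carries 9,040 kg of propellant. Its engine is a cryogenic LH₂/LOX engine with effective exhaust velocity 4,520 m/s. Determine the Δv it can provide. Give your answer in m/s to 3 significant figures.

m_f = m₀ − m_prop = 11,300 − 9,040 = 2,260 kg.
From the ideal rocket equation, Δv = v_e · ln(m₀/m_f) = 4520.0 × ln(5) = 4520.0 × 1.6094 ≈ 7274.7 m/s.

Δv ≈ 7270 m/s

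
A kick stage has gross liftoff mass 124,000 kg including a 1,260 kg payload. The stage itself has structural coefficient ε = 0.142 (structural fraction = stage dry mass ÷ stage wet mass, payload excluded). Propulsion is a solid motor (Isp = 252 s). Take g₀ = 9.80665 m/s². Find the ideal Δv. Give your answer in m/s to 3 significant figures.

Stage wet mass = m₀ − payload = 124,000 − 1,260 = 122,740 kg.
Stage dry mass = ε × stage wet mass = 0.142 × 122,740 = 17,429.1 kg.
Burnout mass m_f = stage dry + payload = 17,429.1 + 1,260 = 18,689.1 kg.
v_e = Isp · g₀ = 252 × 9.80665 = 2471.3 m/s.
Using Δv = v_e ln(m₀/m_f): Δv = v_e · ln(124,000/18,689.1) = 2471.3 × ln(6.635) = 2471.3 × 1.8923 ≈ 4676 m/s.

Δv ≈ 4680 m/s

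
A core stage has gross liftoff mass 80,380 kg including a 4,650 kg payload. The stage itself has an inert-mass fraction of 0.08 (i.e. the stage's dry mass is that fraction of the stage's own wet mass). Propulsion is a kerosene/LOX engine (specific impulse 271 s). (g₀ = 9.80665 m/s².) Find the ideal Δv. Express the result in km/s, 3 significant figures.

Δv ≈ 5.36 km/s

Stage wet mass = m₀ − payload = 80,380 − 4,650 = 75,730 kg.
Stage dry mass = ε × stage wet mass = 0.08 × 75,730 = 6,058.4 kg.
Burnout mass m_f = stage dry + payload = 6,058.4 + 4,650 = 10,708.4 kg.
v_e = Isp · g₀ = 271 × 9.80665 = 2657.6 m/s.
From the ideal rocket equation, Δv = v_e · ln(80,380/10,708.4) = 2657.6 × ln(7.506) = 2657.6 × 2.0157 ≈ 5357 m/s.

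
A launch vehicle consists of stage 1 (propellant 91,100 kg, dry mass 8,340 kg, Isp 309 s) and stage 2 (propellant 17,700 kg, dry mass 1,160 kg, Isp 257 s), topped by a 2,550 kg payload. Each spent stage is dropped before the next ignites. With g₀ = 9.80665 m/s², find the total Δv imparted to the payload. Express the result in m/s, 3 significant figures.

Ignition mass of stage 1 = 91,100+8,340 + 17,700+1,160 + 2,550 = 120,850 kg.
Stage 1: m₀ = 120,850 kg, m_f = 120,850 − 91,100 = 29,750 kg; Δv = 309×9.80665×ln(4.062) = 3030.3×1.4017 ≈ 4248 m/s.
Stage 2: m₀ = 21,410 kg, m_f = 21,410 − 17,700 = 3,710 kg; Δv = 257×9.80665×ln(5.771) = 2520.3×1.7528 ≈ 4418 m/s.
Total Δv = 4248 + 4418 = 8666 m/s.

Δv ≈ 8670 m/s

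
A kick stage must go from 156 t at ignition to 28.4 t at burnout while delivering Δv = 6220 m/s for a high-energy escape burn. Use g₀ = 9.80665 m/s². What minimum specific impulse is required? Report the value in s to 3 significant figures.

ln(m₀/m_f) = ln(156000/28400) = ln(5.493) = 1.7035.
v_e = Δv / ln(m₀/m_f) = 6220 / 1.7035 = 3651.4 m/s.
Isp = v_e / g₀ = 3651.4 / 9.80665 = 372.3 s.

Isp ≈ 372 s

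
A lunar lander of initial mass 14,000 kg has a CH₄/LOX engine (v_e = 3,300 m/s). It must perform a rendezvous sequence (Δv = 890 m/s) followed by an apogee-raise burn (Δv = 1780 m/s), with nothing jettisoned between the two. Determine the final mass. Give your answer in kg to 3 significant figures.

After the first burn: m = 14000 × exp(−890/3300.0) = 14000 × 0.76361 = 10,690.5 kg.
After the second burn: m = 10,690.5 × exp(−1780/3300.0) = 10,690.5 × 0.58310 = 6,233.63 kg.

final mass ≈ 6230 kg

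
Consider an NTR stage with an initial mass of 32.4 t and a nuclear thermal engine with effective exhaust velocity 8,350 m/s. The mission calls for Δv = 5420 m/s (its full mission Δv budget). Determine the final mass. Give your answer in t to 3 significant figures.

m₀/m_f = exp(Δv / v_e) = exp(5420 / 8350.0) = exp(0.6491) = 1.9138.
m_f = m₀ / 1.9138 = 32.4 / 1.9138 = 16.9297 t.

final mass ≈ 16.9 t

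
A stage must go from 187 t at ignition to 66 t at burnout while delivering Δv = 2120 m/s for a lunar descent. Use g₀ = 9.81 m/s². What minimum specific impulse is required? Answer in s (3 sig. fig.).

Isp ≈ 208 s

ln(m₀/m_f) = ln(187000/66000) = ln(2.833) = 1.0415.
Using Δv = v_e ln(m₀/m_f): v_e = Δv / ln(m₀/m_f) = 2120 / 1.0415 = 2035.6 m/s.
Isp = v_e / g₀ = 2035.6 / 9.81 = 207.5 s.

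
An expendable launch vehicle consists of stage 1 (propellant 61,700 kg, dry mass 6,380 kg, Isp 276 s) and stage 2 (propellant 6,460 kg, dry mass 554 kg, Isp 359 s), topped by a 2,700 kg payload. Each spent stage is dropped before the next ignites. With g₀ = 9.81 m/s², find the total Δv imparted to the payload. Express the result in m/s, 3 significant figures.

Ignition mass of stage 1 = 61,700+6,380 + 6,460+554 + 2,700 = 77,794 kg.
Stage 1: m₀ = 77,794 kg, m_f = 77,794 − 61,700 = 16,094 kg; Δv = 276×9.81×ln(4.834) = 2707.6×1.5756 ≈ 4266 m/s.
Stage 2: m₀ = 9,714 kg, m_f = 9,714 − 6,460 = 3,254 kg; Δv = 359×9.81×ln(2.985) = 3521.8×1.0937 ≈ 3852 m/s.
Total Δv = 4266 + 3852 = 8118 m/s.

Δv ≈ 8120 m/s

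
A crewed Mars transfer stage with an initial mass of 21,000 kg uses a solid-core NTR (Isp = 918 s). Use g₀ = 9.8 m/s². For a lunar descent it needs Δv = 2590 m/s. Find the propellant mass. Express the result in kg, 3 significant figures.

propellant mass ≈ 5250 kg

v_e = Isp · g₀ = 918 × 9.8 = 8996.4 m/s.
m₀/m_f = exp(Δv / v_e) = exp(2590 / 8996.4) = exp(0.2879) = 1.3336.
m_f = 21,000 / 1.3336 = 15,746.9 kg, so propellant = m₀ − m_f = 21,000 − 15,746.9 = 5,253.1 kg.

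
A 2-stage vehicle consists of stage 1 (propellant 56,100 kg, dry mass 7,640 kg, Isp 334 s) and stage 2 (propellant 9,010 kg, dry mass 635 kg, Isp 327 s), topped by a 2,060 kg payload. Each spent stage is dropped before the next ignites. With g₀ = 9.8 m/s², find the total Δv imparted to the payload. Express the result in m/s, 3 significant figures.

Ignition mass of stage 1 = 56,100+7,640 + 9,010+635 + 2,060 = 75,445 kg.
Stage 1: m₀ = 75,445 kg, m_f = 75,445 − 56,100 = 19,345 kg; Δv = 334×9.8×ln(3.9) = 3273.2×1.3610 ≈ 4455 m/s.
Stage 2: m₀ = 11,705 kg, m_f = 11,705 − 9,010 = 2,695 kg; Δv = 327×9.8×ln(4.343) = 3204.6×1.4686 ≈ 4706 m/s.
Total Δv = 4455 + 4706 = 9161 m/s.

Δv ≈ 9160 m/s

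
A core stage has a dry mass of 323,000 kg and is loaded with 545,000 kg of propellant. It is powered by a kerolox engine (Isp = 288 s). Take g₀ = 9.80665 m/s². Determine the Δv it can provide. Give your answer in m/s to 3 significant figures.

Δv ≈ 2790 m/s

v_e = Isp · g₀ = 288 × 9.80665 = 2824.3 m/s.
m₀ = m_dry + m_prop = 323,000 + 545,000 = 868,000 kg.
From the ideal rocket equation, Δv = v_e · ln(m₀/m_f) = 2824.3 × ln(2.687) = 2824.3 × 0.9885 ≈ 2791.9 m/s.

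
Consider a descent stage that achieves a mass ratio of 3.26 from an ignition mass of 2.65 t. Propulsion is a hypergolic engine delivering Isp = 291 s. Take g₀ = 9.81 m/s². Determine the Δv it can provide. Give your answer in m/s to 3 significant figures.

v_e = Isp · g₀ = 291 × 9.81 = 2854.7 m/s.
By the Tsiolkovsky rocket equation, Δv = v_e · ln(3.26) = 2854.7 × 1.1817 ≈ 3373.5 m/s.

Δv ≈ 3370 m/s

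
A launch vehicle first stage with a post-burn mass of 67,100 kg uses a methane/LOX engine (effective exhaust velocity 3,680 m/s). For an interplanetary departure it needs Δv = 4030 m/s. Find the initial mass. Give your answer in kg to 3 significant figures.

initial mass ≈ 201000 kg

Rocket equation: m₀/m_f = exp(Δv / v_e) = exp(4030 / 3680.0) = exp(1.0951) = 2.9895.
m₀ = m_f × 2.9895 = 67,100 × 2.9895 = 200,595 kg.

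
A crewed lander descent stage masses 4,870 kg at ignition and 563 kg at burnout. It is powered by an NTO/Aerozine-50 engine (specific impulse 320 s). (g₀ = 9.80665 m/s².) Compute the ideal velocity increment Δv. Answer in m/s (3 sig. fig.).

Δv ≈ 6770 m/s

v_e = Isp · g₀ = 320 × 9.80665 = 3138.1 m/s.
Using Δv = v_e ln(m₀/m_f): Δv = v_e · ln(m₀/m_f) = 3138.1 × ln(8.65) = 3138.1 × 2.1576 ≈ 6770.7 m/s.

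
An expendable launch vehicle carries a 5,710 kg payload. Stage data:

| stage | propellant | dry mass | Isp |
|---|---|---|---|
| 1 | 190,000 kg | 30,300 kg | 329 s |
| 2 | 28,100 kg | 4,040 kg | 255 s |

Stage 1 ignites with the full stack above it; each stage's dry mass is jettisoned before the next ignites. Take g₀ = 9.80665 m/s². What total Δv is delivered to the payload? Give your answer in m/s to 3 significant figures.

Ignition mass of stage 1 = 190,000+30,300 + 28,100+4,040 + 5,710 = 258,150 kg.
Stage 1: m₀ = 258,150 kg, m_f = 258,150 − 190,000 = 68,150 kg; Δv = 329×9.80665×ln(3.788) = 3226.4×1.3318 ≈ 4297 m/s.
Stage 2: m₀ = 37,850 kg, m_f = 37,850 − 28,100 = 9,750 kg; Δv = 255×9.80665×ln(3.882) = 2500.7×1.3564 ≈ 3392 m/s.
Total Δv = 4297 + 3392 = 7689 m/s.

Δv ≈ 7690 m/s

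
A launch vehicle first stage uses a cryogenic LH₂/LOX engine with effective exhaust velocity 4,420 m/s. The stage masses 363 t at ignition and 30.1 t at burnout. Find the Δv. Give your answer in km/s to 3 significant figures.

Δv ≈ 11.0 km/s

From the ideal rocket equation, Δv = v_e · ln(m₀/m_f) = 4420.0 × ln(12.06) = 4420.0 × 2.4899 ≈ 11005.3 m/s.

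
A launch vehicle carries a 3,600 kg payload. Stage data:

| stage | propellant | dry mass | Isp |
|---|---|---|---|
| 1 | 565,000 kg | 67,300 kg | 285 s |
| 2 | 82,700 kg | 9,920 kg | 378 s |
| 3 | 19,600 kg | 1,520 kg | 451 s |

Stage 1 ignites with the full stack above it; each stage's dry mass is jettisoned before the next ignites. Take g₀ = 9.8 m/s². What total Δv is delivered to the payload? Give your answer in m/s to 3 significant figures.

Ignition mass of stage 1 = 565,000+67,300 + 82,700+9,920 + 19,600+1,520 + 3,600 = 749,640 kg.
Stage 1: m₀ = 749,640 kg, m_f = 749,640 − 565,000 = 184,640 kg; Δv = 285×9.8×ln(4.06) = 2793.0×1.4012 ≈ 3914 m/s.
Stage 2: m₀ = 117,340 kg, m_f = 117,340 − 82,700 = 34,640 kg; Δv = 378×9.8×ln(3.387) = 3704.4×1.2201 ≈ 4520 m/s.
Stage 3: m₀ = 24,720 kg, m_f = 24,720 − 19,600 = 5,120 kg; Δv = 451×9.8×ln(4.828) = 4419.8×1.5745 ≈ 6959 m/s.
Total Δv = 3914 + 4520 + 6959 = 15393 m/s.

Δv ≈ 15400 m/s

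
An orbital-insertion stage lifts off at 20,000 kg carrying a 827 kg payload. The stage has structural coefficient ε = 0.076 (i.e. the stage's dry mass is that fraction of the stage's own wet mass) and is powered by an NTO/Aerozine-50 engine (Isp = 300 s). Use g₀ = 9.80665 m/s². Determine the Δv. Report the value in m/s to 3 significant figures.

Δv ≈ 6380 m/s

Stage wet mass = m₀ − payload = 20,000 − 827 = 19,173 kg.
Stage dry mass = ε × stage wet mass = 0.076 × 19,173 = 1,457.15 kg.
Burnout mass m_f = stage dry + payload = 1,457.15 + 827 = 2,284.15 kg.
v_e = Isp · g₀ = 300 × 9.80665 = 2942.0 m/s.
Rocket equation: Δv = v_e · ln(20,000/2,284.15) = 2942.0 × ln(8.756) = 2942.0 × 2.1697 ≈ 6383 m/s.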